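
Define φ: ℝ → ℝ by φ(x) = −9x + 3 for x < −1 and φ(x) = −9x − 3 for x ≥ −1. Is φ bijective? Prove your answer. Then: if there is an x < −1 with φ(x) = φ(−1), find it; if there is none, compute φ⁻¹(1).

-4/9

Both pieces are strictly decreasing (slopes −9 and −9), so each is injective on its own interval.
The left piece maps (−∞, −1) onto (12, ∞); the right piece maps [−1, ∞) onto (−∞, 6].
The images leave a gap (12 has no preimage), so φ is not surjective, hence not bijective.
Because the two images are disjoint, no x < −1 has φ(x) = φ(−1), so we compute φ⁻¹(1): 1 lies in (−∞, 6], so solve −9x − 3 = 1: x = (1 + 3)/(−9) = −4/9.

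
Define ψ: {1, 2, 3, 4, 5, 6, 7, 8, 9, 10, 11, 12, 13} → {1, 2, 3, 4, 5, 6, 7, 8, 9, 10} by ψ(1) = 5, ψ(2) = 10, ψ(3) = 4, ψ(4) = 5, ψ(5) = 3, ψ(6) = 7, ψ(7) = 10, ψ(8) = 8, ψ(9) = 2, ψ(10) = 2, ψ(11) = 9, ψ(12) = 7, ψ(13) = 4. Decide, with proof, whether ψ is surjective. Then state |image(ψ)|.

No element maps to 1, so ψ is not surjective.
The image of ψ is {2, 3, 4, 5, 7, 8, 9, 10}, which has 8 elements.

8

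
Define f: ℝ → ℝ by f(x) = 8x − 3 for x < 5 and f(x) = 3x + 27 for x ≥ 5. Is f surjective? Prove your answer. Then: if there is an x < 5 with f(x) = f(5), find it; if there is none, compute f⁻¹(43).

16/3

Both pieces are strictly increasing (slopes 8 and 3), so each is injective on its own interval.
The left piece maps (−∞, 5) onto (−∞, 37); the right piece maps [5, ∞) onto [42, ∞).
The union (−∞, 37) ∪ [42, ∞) omits the interval between 37 and 42; in particular 37 has no preimage. So f is not surjective.
Because the two images are disjoint, no x < 5 has f(x) = f(5), so we compute f⁻¹(43): 43 lies in [42, ∞), so solve 3x + 27 = 43: x = (43 − 27)/3 = 16/3.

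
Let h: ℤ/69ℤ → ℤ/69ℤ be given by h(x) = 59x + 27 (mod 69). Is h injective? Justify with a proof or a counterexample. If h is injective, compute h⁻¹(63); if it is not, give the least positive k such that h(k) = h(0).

24

Recall that injectivity means: for all x_1, x_2 in the domain, h(x_1) = h(x_2) implies x_1 = x_2.
If h(x_1) = h(x_2), then 59x_1 ≡ 59x_2 (mod 69). Because gcd(59, 69) = 1, we may cancel 59 to get x_1 ≡ x_2 (mod 69).
Therefore h is injective.
We now compute 59⁻¹ mod 69 explicitly. Euclid's algorithm: 69 = 1·59 + 10, 59 = 5·10 + 9, 10 = 1·9 + 1; back-substituting gives 1 = 62·59 − 53·69, so 59⁻¹ ≡ 62 (mod 69).
Since h is injective, we find h⁻¹(63): we need 59x ≡ 63 − 27 ≡ 36 (mod 69). Using 59⁻¹ = 62: x ≡ 62·36 = 2232 = 32·69 + 24, so x = 24.
Check: h(24) = 59·24 + 27 = 1443 = 20·69 + 63 ≡ 63 (mod 69).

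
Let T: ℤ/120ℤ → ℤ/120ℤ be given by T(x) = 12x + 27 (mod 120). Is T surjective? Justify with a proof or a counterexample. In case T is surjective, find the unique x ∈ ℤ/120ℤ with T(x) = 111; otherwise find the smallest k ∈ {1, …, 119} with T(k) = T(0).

10

Since gcd(12, 120) = 12, we have 12x ≡ 0 (mod 12) for all x, so T(x) ≡ 3 (mod 12).
But 0 ≢ 3 (mod 12), so 0 ∈ ℤ/120ℤ has no preimage. Hence T is not surjective.
Since T is not surjective, we find the least positive k with T(k) = T(0): this means 12k ≡ 0 (mod 120), i.e. 120 ∣ 12k. Since gcd(12, 120) = 12, dividing through by 12 this holds exactly when 10 ∣ k.
The smallest positive such k is 10.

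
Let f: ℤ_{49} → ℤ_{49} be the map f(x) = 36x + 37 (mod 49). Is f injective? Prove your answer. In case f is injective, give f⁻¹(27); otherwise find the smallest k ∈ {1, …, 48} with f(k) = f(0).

46

Recall: injectivity means: for all s, t in the domain, f(s) = f(t) implies s = t.
Suppose f(s) = f(t) in ℤ_{49}. Then 36s + 37 ≡ 36t + 37 (mod 49), hence 36(s − t) ≡ 0 (mod 49).
Since gcd(36, 49) = 1, 36 is invertible modulo 49, so s − t ≡ 0 (mod 49), i.e. s = t.
So f is injective.
We now compute 36⁻¹ mod 49 explicitly. Euclid's algorithm: 49 = 1·36 + 13, 36 = 2·13 + 10, 13 = 1·10 + 3, 10 = 3·3 + 1; back-substituting gives 1 = 15·36 − 11·49, so 36⁻¹ ≡ 15 (mod 49).
Since f is injective, we find f⁻¹(27): we need 36x ≡ 27 − 37 ≡ 39 (mod 49). Using 36⁻¹ = 15: x ≡ 15·39 = 585 = 11·49 + 46, so x = 46.
Check: f(46) = 36·46 + 37 = 1693 = 34·49 + 27 ≡ 27 (mod 49).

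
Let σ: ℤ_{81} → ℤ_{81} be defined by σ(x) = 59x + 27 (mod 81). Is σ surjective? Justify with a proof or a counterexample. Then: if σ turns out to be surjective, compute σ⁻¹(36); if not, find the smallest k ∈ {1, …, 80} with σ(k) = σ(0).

18

By definition, surjectivity means every element of the codomain has a preimage under σ.
Since gcd(59, 81) = 1, 59 is invertible modulo 81. Euclid's algorithm: 81 = 1·59 + 22, 59 = 2·22 + 15, 22 = 1·15 + 7, 15 = 2·7 + 1; back-substituting gives 1 = 11·59 − 8·81, so 59⁻¹ ≡ 11 (mod 81).
Then y ↦ 11(y − 27) is a two-sided inverse to σ, so every y ∈ ℤ_{81} has a preimage.
Thus σ is surjective.
Since σ is surjective, we compute σ⁻¹(36): solve 59x + 27 ≡ 36 (mod 81), i.e. 59x ≡ 9 (mod 81).
Multiplying by 59⁻¹ = 11 gives x ≡ 11·9 = 99 = 1·81 + 18 ≡ 18 (mod 81).
Check: σ(18) = 59·18 + 27 = 1089 = 13·81 + 36 ≡ 36 (mod 81).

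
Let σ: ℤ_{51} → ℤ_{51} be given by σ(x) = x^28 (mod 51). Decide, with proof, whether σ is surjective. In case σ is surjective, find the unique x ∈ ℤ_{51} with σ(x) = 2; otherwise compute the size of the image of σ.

10

σ(1) = 1^28 = 1.
σ(4): Repeated squaring mod 51: 4^1 ≡ 4, 4^2 ≡ 4² = 16, 4^4 ≡ 16² = 256 ≡ 1, 4^8 ≡ 1² = 1, 4^16 ≡ 1² = 1. Since 28 = 16 + 8 + 4, 4^28 ≡ 1·1·1: 1·1 = 1, then 1·1 = 1. So 4^28 ≡ 1 (mod 51).
So σ(1) = σ(4) = 1 while 1 ≠ 4, therefore σ is not injective.
A non-injective map from the 51-element set ℤ_{51} to itself takes at most 50 distinct values, so it cannot be surjective. So σ is not surjective.
Since σ is not surjective, we determine |image(σ)|. Computing x^28 mod 51 for each x (by repeated squaring, reducing mod 51 at every step), the values σ(0), σ(1), …, σ(50) are: 0, 1, 16, 21, 1, 4, 30, 13, 16, 33, 13, 13, 21, 1, 4, 33, 1, 34, 18, 16, 4, 18, 4, 13, 30, 16, 16, 30, 13, 4, 18, 4, 16, 18, 34, 1, 33, 4, 1, 21, 13, 13, 33, 16, 13, 30, 4, 1, 21, 16, 1.
The distinct values are {0, 1, 4, 13, 16, 18, 21, 30, 33, 34}; there are 10 of them.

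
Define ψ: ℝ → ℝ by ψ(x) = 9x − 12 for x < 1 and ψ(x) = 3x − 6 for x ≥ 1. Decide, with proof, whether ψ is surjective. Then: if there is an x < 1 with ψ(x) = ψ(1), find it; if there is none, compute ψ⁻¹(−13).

Both pieces are strictly increasing (slopes 9 and 3), so each is injective on its own interval.
The left piece maps (−∞, 1) onto (−∞, −3); the right piece maps [1, ∞) onto [−3, ∞).
These images together cover ℝ, so ψ is surjective.
Because the two images are disjoint, no x < 1 has ψ(x) = ψ(1), so we compute ψ⁻¹(−13): −13 lies in (−∞, −3), so solve 9x − 12 = −13: x = (−13 + 12)/9 = −1/9.

-1/9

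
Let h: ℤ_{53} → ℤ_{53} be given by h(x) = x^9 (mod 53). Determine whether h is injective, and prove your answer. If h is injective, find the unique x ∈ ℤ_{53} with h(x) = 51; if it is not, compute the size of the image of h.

8

Since 53 is prime, the nonzero elements of ℤ_{53} form a cyclic group of order 52.
As gcd(9, 52) = 1, raising to the 9th power is a bijection on this group: if x_1^9 ≡ x_2^9 then (x_1x_2^{−1})^9 = 1, and the only element of order dividing gcd(9, 52) = 1 is 1, so x_1 = x_2.
With h(0) = 0 this makes h injective on all of ℤ_{53}, hence bijective (finite equal-size domain and codomain). In particular h is injective.
Since h is injective, we find the preimage of 51. The inverse of x ↦ x^9 on (ℤ_{53})^× is x ↦ x^29, because 9·29 = 261 = 5·52 + 1 ≡ 1 (mod 52) and x^{52} = 1 for x ≠ 0 (Fermat). So h⁻¹(51) = 51^29 mod 53.
Repeated squaring mod 53: 51^1 ≡ 51, 51^2 ≡ 51² = 2601 ≡ 4, 51^4 ≡ 4² = 16, 51^8 ≡ 16² = 256 ≡ 44, 51^16 ≡ 44² = 1936 ≡ 28. Since 29 = 16 + 8 + 4 + 1, 51^29 ≡ 28·44·16·51: 28·44 = 1232 ≡ 13, then 13·16 = 208 ≡ 49, then 49·51 = 2499 ≡ 8. So 51^29 ≡ 8 (mod 53).
Hence h⁻¹(51) = 8.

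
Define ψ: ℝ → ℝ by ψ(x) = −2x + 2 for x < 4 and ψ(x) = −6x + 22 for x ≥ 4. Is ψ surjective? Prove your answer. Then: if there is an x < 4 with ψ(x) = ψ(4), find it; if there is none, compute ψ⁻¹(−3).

Both pieces are strictly decreasing (slopes −2 and −6), so each is injective on its own interval.
The left piece maps (−∞, 4) onto (−6, ∞); the right piece maps [4, ∞) onto (−∞, −2].
The union (−6, ∞) ∪ (−∞, −2] covers ℝ, so ψ is surjective.
For the follow-up: the images overlap, so an x < 4 with ψ(x) = ψ(4) exists. ψ(4) = −2; solving −2x + 2 = −2 for x < 4 gives x = (−2 − 2)/(−2) = 2.

2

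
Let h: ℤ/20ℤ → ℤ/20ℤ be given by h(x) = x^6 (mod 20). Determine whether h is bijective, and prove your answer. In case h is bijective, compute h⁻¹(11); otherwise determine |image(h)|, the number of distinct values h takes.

6

h(4): Repeated squaring mod 20: 4^1 ≡ 4, 4^2 ≡ 4² = 16, 4^4 ≡ 16² = 256 ≡ 16. Since 6 = 4 + 2, 4^6 ≡ 16·16: 16·16 = 256 ≡ 16. So 4^6 ≡ 16 (mod 20).
h(6): Repeated squaring mod 20: 6^1 ≡ 6, 6^2 ≡ 6² = 36 ≡ 16, 6^4 ≡ 16² = 256 ≡ 16. Since 6 = 4 + 2, 6^6 ≡ 16·16: 16·16 = 256 ≡ 16. So 6^6 ≡ 16 (mod 20).
So h(4) = h(6) = 16 while 4 ≠ 6, hence h is not injective, hence not bijective.
Since h is not bijective, we determine |image(h)|. Computing x^6 mod 20 for each x (by repeated squaring, reducing mod 20 at every step), the values h(0), h(1), …, h(19) are: 0, 1, 4, 9, 16, 5, 16, 9, 4, 1, 0, 1, 4, 9, 16, 5, 16, 9, 4, 1.
The distinct values are {0, 1, 4, 5, 9, 16}; there are 6 of them.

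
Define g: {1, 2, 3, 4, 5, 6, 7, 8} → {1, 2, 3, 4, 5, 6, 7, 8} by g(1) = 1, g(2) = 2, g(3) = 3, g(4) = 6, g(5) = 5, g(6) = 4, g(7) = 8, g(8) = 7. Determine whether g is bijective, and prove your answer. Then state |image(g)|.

The values 1, 2, 3, 6, 5, 4, 8, 7 are a permutation of {1, 2, 3, 4, 5, 6, 7, 8}: each element appears exactly once.
So g is injective and surjective, hence bijective.
The image of g is {1, 2, 3, 4, 5, 6, 7, 8}, which has 8 elements.

8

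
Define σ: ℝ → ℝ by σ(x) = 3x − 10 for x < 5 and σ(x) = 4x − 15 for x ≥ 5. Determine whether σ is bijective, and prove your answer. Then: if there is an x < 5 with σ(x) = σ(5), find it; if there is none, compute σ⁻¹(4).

14/3

Both pieces are strictly increasing (slopes 3 and 4), so each is injective on its own interval.
The left piece maps (−∞, 5) onto (−∞, 5); the right piece maps [5, ∞) onto [5, ∞).
Since 5 = 5, the images partition ℝ: σ is injective and surjective, hence bijective.
Because the two images are disjoint, no x < 5 has σ(x) = σ(5), so we compute σ⁻¹(4): 4 lies in (−∞, 5), so solve 3x − 10 = 4: x = (4 + 10)/3 = 14/3.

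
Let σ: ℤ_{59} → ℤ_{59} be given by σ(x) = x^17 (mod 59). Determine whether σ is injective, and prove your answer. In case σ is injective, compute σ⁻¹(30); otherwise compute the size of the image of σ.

33

Since 59 is prime, the nonzero elements of ℤ_{59} form a cyclic group of order 58.
As gcd(17, 58) = 1, raising to the 17th power is a bijection on this group: if u^17 ≡ v^17 then (uv^{−1})^17 = 1, and the only element of order dividing gcd(17, 58) = 1 is 1, so u = v.
With σ(0) = 0 this makes σ injective on all of ℤ_{59}, hence bijective (finite equal-size domain and codomain). In particular σ is injective.
Since σ is injective, we find the preimage of 30. The inverse of x ↦ x^17 on (ℤ_{59})^× is x ↦ x^41, because 17·41 = 697 = 12·58 + 1 ≡ 1 (mod 58) and x^{58} = 1 for x ≠ 0 (Fermat). So σ⁻¹(30) = 30^41 mod 59.
Repeated squaring mod 59: 30^1 ≡ 30, 30^2 ≡ 30² = 900 ≡ 15, 30^4 ≡ 15² = 225 ≡ 48, 30^8 ≡ 48² = 2304 ≡ 3, 30^16 ≡ 3² = 9, 30^32 ≡ 9² = 81 ≡ 22. Since 41 = 32 + 8 + 1, 30^41 ≡ 22·3·30: 22·3 = 66 ≡ 7, then 7·30 = 210 ≡ 33. So 30^41 ≡ 33 (mod 59).
Hence σ⁻¹(30) = 33.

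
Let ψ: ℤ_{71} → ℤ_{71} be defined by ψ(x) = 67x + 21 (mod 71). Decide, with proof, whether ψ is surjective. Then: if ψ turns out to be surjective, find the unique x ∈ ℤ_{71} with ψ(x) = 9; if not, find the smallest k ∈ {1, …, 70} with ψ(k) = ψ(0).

3

Since gcd(67, 71) = 1, 67 is invertible modulo 71. Euclid's algorithm: 71 = 1·67 + 4, 67 = 16·4 + 3, 4 = 1·3 + 1; back-substituting gives 1 = 53·67 − 50·71, so 67⁻¹ ≡ 53 (mod 71).
Then y ↦ 53(y − 21) is a two-sided inverse to ψ, so every y ∈ ℤ_{71} has a preimage.
So ψ is surjective.
Since ψ is surjective, we find ψ⁻¹(9): we need 67x ≡ 9 − 21 ≡ 59 (mod 71). Using 67⁻¹ = 53: x ≡ 53·59 = 3127 = 44·71 + 3, so x = 3.
Check: ψ(3) = 67·3 + 21 = 222 = 3·71 + 9 ≡ 9 (mod 71).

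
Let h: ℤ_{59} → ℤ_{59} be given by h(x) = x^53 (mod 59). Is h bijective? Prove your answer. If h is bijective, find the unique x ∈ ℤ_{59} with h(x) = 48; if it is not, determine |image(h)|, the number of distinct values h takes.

Since 59 is prime, the nonzero elements of ℤ_{59} form a cyclic group of order 58.
As gcd(53, 58) = 1, raising to the 53rd power is a bijection on this group: if x_1^53 ≡ x_2^53 then (x_1x_2^{−1})^53 = 1, and the only element of order dividing gcd(53, 58) = 1 is 1, so x_1 = x_2.
With h(0) = 0 this makes h injective on all of ℤ_{59}, hence bijective (finite equal-size domain and codomain). In particular h is bijective.
Since h is bijective, we find the preimage of 48. The inverse of x ↦ x^53 on (ℤ_{59})^× is x ↦ x^23, because 53·23 = 1219 = 21·58 + 1 ≡ 1 (mod 58) and x^{58} = 1 for x ≠ 0 (Fermat). So h⁻¹(48) = 48^23 mod 59.
Repeated squaring mod 59: 48^1 ≡ 48, 48^2 ≡ 48² = 2304 ≡ 3, 48^4 ≡ 3² = 9, 48^8 ≡ 9² = 81 ≡ 22, 48^16 ≡ 22² = 484 ≡ 12. Since 23 = 16 + 4 + 2 + 1, 48^23 ≡ 12·9·3·48: 12·9 = 108 ≡ 49, then 49·3 = 147 ≡ 29, then 29·48 = 1392 ≡ 35. So 48^23 ≡ 35 (mod 59).
Hence h⁻¹(48) = 35.

35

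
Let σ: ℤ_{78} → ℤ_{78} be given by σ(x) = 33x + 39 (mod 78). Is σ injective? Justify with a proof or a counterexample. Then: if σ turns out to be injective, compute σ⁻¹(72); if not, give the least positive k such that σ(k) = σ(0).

26

By definition, σ is injective when σ(a) = σ(b) forces a = b.
We have gcd(33, 78) = 3 > 1. Taking a = 0 and b = 26: σ(0) = 39 and σ(26) = 33·26 + 39 = 897 ≡ 39 (mod 78).
So σ(0) = σ(26) while 0 ≠ 26, hence σ is not injective.
Since σ is not injective, we find the least positive k with σ(k) = σ(0): this means 33k ≡ 0 (mod 78), i.e. 78 ∣ 33k. Since gcd(33, 78) = 3, dividing through by 3 this holds exactly when 26 ∣ 11k, and as gcd(11, 26) = 1, exactly when 26 ∣ k.
The smallest positive such k is 26.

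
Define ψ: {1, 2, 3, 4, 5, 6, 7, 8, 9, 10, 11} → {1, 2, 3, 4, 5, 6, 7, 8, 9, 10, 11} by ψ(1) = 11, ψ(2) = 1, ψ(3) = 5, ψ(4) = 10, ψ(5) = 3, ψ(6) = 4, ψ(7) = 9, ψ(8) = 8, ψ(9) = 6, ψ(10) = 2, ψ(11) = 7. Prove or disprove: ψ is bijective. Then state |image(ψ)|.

The values 11, 1, 5, 10, 3, 4, 9, 8, 6, 2, 7 are a permutation of {1, 2, 3, 4, 5, 6, 7, 8, 9, 10, 11}: each element appears exactly once.
So ψ is injective and surjective, hence bijective.
The image of ψ is {1, 2, 3, 4, 5, 6, 7, 8, 9, 10, 11}, which has 11 elements.

11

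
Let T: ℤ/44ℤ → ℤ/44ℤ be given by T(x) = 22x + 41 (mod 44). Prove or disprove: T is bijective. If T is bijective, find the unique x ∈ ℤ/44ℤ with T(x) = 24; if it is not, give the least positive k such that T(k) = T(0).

2

By definition, T is injective when T(s) = T(t) forces s = t.
We have gcd(22, 44) = 22 > 1. Taking s = 0 and t = 2: T(0) = 41 and T(2) = 22·2 + 41 = 85 ≡ 41 (mod 44).
So T(0) = T(2) while 0 ≠ 2, therefore T is not injective, hence not bijective.
Since T is not bijective, we find the least positive k with T(k) = T(0): this means 22k ≡ 0 (mod 44), i.e. 44 ∣ 22k. Since gcd(22, 44) = 22, dividing through by 22 this holds exactly when 2 ∣ k.
The smallest positive such k is 2.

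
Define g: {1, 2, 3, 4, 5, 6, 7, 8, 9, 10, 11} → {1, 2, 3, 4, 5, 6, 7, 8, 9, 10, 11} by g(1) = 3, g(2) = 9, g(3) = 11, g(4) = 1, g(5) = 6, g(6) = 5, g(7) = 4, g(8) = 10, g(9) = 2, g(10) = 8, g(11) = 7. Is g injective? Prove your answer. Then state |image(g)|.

The values g(1), …, g(11) are 3, 9, 11, 1, 6, 5, 4, 10, 2, 8, 7 — all distinct.
So g(u) = g(v) only when u = v, and g is injective.
The image of g is {1, 2, 3, 4, 5, 6, 7, 8, 9, 10, 11}, which has 11 elements.

11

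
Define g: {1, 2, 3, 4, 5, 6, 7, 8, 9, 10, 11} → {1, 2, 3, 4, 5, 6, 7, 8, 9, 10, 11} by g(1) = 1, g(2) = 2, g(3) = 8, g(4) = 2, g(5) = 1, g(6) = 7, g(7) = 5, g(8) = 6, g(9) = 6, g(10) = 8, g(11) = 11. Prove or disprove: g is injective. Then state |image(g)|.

7

g(2) = 2 = g(4) with 2 ≠ 4, so g is not injective.
The image of g is {1, 2, 5, 6, 7, 8, 11}, which has 7 elements.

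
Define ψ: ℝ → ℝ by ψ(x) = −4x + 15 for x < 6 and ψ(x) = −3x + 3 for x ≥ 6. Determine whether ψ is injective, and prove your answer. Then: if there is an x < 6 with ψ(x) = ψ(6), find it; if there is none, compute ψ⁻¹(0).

Both pieces are strictly decreasing (slopes −4 and −3), so each is injective on its own interval.
The left piece maps (−∞, 6) onto (−9, ∞); the right piece maps [6, ∞) onto (−∞, −15].
These images are disjoint, so no value is attained by both pieces. Hence ψ is injective.
Because the two images are disjoint, no x < 6 has ψ(x) = ψ(6), so we compute ψ⁻¹(0): 0 lies in (−9, ∞), so solve −4x + 15 = 0: x = (0 − 15)/(−4) = 15/4.

15/4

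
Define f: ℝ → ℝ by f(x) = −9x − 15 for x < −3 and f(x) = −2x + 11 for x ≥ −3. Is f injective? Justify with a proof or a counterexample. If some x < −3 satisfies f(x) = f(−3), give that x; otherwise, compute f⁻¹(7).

-32/9

Both pieces are strictly decreasing (slopes −9 and −2), so each is injective on its own interval.
The left piece maps (−∞, −3) onto (12, ∞); the right piece maps [−3, ∞) onto (−∞, 17].
These images overlap. In particular f(−3) = 17 (right piece), and solving −9x − 15 = 17 on the left piece gives x = −32/9 < −3.
So f(−32/9) = f(−3) with −32/9 ≠ −3, and f is not injective. This x = −32/9 is the requested value below −3.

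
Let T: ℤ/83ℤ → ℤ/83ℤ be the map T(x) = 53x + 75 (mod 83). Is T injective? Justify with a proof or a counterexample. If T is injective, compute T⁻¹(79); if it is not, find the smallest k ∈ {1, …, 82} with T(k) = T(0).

22

Suppose T(s) = T(t) in ℤ/83ℤ. Then 53s + 75 ≡ 53t + 75 (mod 83), hence 53(s − t) ≡ 0 (mod 83).
Since gcd(53, 83) = 1, 53 is invertible modulo 83, therefore s − t ≡ 0 (mod 83), i.e. s = t.
Thus T is injective.
We now compute 53⁻¹ mod 83 explicitly. Euclid's algorithm: 83 = 1·53 + 30, 53 = 1·30 + 23, 30 = 1·23 + 7, 23 = 3·7 + 2, 7 = 3·2 + 1; back-substituting gives 1 = 47·53 − 30·83, so 53⁻¹ ≡ 47 (mod 83).
Since T is injective, we find T⁻¹(79): we need 53x ≡ 79 − 75 ≡ 4 (mod 83). Using 53⁻¹ = 47: x ≡ 47·4 = 188 = 2·83 + 22, so x = 22.
Check: T(22) = 53·22 + 75 = 1241 = 14·83 + 79 ≡ 79 (mod 83).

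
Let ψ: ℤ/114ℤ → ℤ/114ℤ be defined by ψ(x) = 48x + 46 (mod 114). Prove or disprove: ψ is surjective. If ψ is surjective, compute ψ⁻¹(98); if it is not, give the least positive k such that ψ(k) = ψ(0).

Since gcd(48, 114) = 6, we have 48x ≡ 0 (mod 6) for all x, so ψ(x) ≡ 4 (mod 6).
But 0 ≢ 4 (mod 6), so 0 ∈ ℤ/114ℤ has no preimage. So ψ is not surjective.
Since ψ is not surjective, we find the least positive k with ψ(k) = ψ(0): this means 48k ≡ 0 (mod 114), i.e. 114 ∣ 48k. Since gcd(48, 114) = 6, dividing through by 6 this holds exactly when 19 ∣ 8k, and as gcd(8, 19) = 1, exactly when 19 ∣ k.
The smallest positive such k is 19.

19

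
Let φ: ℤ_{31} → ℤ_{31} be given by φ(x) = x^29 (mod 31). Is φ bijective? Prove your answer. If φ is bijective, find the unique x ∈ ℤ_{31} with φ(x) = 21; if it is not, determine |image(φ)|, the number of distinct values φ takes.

Since 31 is prime, the nonzero elements of ℤ_{31} form a cyclic group of order 30.
As gcd(29, 30) = 1, raising to the 29th power is a bijection on this group: if x_1^29 ≡ x_2^29 then (x_1x_2^{−1})^29 = 1, and the only element of order dividing gcd(29, 30) = 1 is 1, so x_1 = x_2.
With φ(0) = 0 this makes φ injective on all of ℤ_{31}, hence bijective (finite equal-size domain and codomain). In particular φ is bijective.
Since φ is bijective, we find the preimage of 21. The inverse of x ↦ x^29 on (ℤ_{31})^× is x ↦ x^29, because 29·29 = 841 = 28·30 + 1 ≡ 1 (mod 30) and x^{30} = 1 for x ≠ 0 (Fermat). So φ⁻¹(21) = 21^29 mod 31.
Repeated squaring mod 31: 21^1 ≡ 21, 21^2 ≡ 21² = 441 ≡ 7, 21^4 ≡ 7² = 49 ≡ 18, 21^8 ≡ 18² = 324 ≡ 14, 21^16 ≡ 14² = 196 ≡ 10. Since 29 = 16 + 8 + 4 + 1, 21^29 ≡ 10·14·18·21: 10·14 = 140 ≡ 16, then 16·18 = 288 ≡ 9, then 9·21 = 189 ≡ 3. So 21^29 ≡ 3 (mod 31).
Hence φ⁻¹(21) = 3.

3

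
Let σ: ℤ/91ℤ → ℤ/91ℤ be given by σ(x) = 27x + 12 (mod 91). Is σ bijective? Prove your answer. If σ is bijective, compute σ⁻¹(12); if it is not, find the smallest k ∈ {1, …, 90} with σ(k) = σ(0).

If σ(u) = σ(v), then 27u ≡ 27v (mod 91). Because gcd(27, 91) = 1, we may cancel 27 to get u ≡ v (mod 91).
We now compute 27⁻¹ mod 91 explicitly. Euclid's algorithm: 91 = 3·27 + 10, 27 = 2·10 + 7, 10 = 1·7 + 3, 7 = 2·3 + 1; back-substituting gives 1 = 27·27 − 8·91, so 27⁻¹ ≡ 27 (mod 91).
Then y ↦ 27(y − 12) is a two-sided inverse to σ, so every y ∈ ℤ/91ℤ has a preimage.
Hence σ is bijective.
Since σ is bijective, we find σ⁻¹(12): we need 27x ≡ 12 − 12 ≡ 0 (mod 91). Using 27⁻¹ = 27: x ≡ 27·0 = 0, so x = 0.
Check: σ(0) = 27·0 + 12 = 12 ≡ 12 (mod 91).

0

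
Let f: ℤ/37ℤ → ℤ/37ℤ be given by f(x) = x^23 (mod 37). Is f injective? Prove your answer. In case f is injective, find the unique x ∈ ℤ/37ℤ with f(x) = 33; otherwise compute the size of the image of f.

Since 37 is prime, the nonzero elements of ℤ/37ℤ form a cyclic group of order 36.
As gcd(23, 36) = 1, raising to the 23rd power is a bijection on this group: if s^23 ≡ t^23 then (st^{−1})^23 = 1, and the only element of order dividing gcd(23, 36) = 1 is 1, so s = t.
With f(0) = 0 this makes f injective on all of ℤ/37ℤ, hence bijective (finite equal-size domain and codomain). In particular f is injective.
Since f is injective, we find the preimage of 33. The inverse of x ↦ x^23 on (ℤ/37ℤ)^× is x ↦ x^11, because 23·11 = 253 = 7·36 + 1 ≡ 1 (mod 36) and x^{36} = 1 for x ≠ 0 (Fermat). So f⁻¹(33) = 33^11 mod 37.
Repeated squaring mod 37: 33^1 ≡ 33, 33^2 ≡ 33² = 1089 ≡ 16, 33^4 ≡ 16² = 256 ≡ 34, 33^8 ≡ 34² = 1156 ≡ 9. Since 11 = 8 + 2 + 1, 33^11 ≡ 9·16·33: 9·16 = 144 ≡ 33, then 33·33 = 1089 ≡ 16. So 33^11 ≡ 16 (mod 37).
Hence f⁻¹(33) = 16.

16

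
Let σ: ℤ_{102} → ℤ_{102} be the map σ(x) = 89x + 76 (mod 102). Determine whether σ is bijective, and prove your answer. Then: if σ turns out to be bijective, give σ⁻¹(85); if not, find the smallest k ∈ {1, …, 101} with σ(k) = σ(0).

15

If σ(s) = σ(t), then 89s ≡ 89t (mod 102). Because gcd(89, 102) = 1, we may cancel 89 to get s ≡ t (mod 102).
We now compute 89⁻¹ mod 102 explicitly. Euclid's algorithm: 102 = 1·89 + 13, 89 = 6·13 + 11, 13 = 1·11 + 2, 11 = 5·2 + 1; back-substituting gives 1 = 47·89 − 41·102, so 89⁻¹ ≡ 47 (mod 102).
For any y ∈ ℤ_{102}, x = 47(y − 76) mod 102 satisfies σ(x) = 89·47(y − 76) + 76 ≡ y (since 89·47 ≡ 1 mod 102). So every y has a preimage.
Therefore σ is bijective.
Since σ is bijective, we compute σ⁻¹(85): solve 89x + 76 ≡ 85 (mod 102), i.e. 89x ≡ 9 (mod 102).
Multiplying by 89⁻¹ = 47 gives x ≡ 47·9 = 423 = 4·102 + 15 ≡ 15 (mod 102).
Check: σ(15) = 89·15 + 76 = 1411 = 13·102 + 85 ≡ 85 (mod 102).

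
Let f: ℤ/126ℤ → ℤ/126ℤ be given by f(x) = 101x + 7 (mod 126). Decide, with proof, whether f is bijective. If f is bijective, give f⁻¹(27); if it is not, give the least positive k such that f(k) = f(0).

Recall: injectivity means: for all x_1, x_2 in the domain, f(x_1) = f(x_2) implies x_1 = x_2.
Suppose f(x_1) = f(x_2) in ℤ/126ℤ. Then 101x_1 + 7 ≡ 101x_2 + 7 (mod 126), hence 101(x_1 − x_2) ≡ 0 (mod 126).
Since gcd(101, 126) = 1, 101 is invertible modulo 126, so x_1 − x_2 ≡ 0 (mod 126), i.e. x_1 = x_2.
We now compute 101⁻¹ mod 126 explicitly. Euclid's algorithm: 126 = 1·101 + 25, 101 = 4·25 + 1; back-substituting gives 1 = 5·101 − 4·126, so 101⁻¹ ≡ 5 (mod 126).
Then y ↦ 5(y − 7) is a two-sided inverse to f, so every y ∈ ℤ/126ℤ has a preimage.
So f is bijective.
Since f is bijective, we find f⁻¹(27): we need 101x ≡ 27 − 7 ≡ 20 (mod 126). Using 101⁻¹ = 5: x ≡ 5·20 = 100, so x = 100.
Check: f(100) = 101·100 + 7 = 10107 = 80·126 + 27 ≡ 27 (mod 126).

100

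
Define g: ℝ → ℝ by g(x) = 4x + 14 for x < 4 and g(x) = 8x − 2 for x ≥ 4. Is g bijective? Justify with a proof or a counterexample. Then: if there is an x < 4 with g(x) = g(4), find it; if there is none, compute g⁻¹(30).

4

Both pieces are strictly increasing (slopes 4 and 8), so each is injective on its own interval.
The left piece maps (−∞, 4) onto (−∞, 30); the right piece maps [4, ∞) onto [30, ∞).
Since 30 = 30, the images partition ℝ: g is injective and surjective, hence bijective.
Because the two images are disjoint, no x < 4 has g(x) = g(4), so we compute g⁻¹(30): 30 lies in [30, ∞), so solve 8x − 2 = 30: x = (30 + 2)/8 = 4.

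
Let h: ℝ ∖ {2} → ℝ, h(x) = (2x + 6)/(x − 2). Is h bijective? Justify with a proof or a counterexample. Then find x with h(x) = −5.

4/7

If h(x) = 2, cross-multiplying gives 1(2x + 6) = 2(x − 2), which simplifies to 6 = −4 — false.  So 2 has no preimage and h is not surjective.
Thus h is not bijective.
Solving h(x) = −5: cross-multiplying gives 2x + 6 = −5(x − 2), which rearranges to 7x = 4, so x = 4/7.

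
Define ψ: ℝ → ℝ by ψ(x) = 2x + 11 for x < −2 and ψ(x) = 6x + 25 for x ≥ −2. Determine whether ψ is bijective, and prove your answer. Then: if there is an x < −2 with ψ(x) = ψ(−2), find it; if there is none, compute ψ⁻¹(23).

-1/3

Both pieces are strictly increasing (slopes 2 and 6), so each is injective on its own interval.
The left piece maps (−∞, −2) onto (−∞, 7); the right piece maps [−2, ∞) onto [13, ∞).
The images leave a gap (7 has no preimage), so ψ is not surjective, hence not bijective.
Because the two images are disjoint, no x < −2 has ψ(x) = ψ(−2), so we compute ψ⁻¹(23): 23 lies in [13, ∞), so solve 6x + 25 = 23: x = (23 − 25)/6 = −1/3.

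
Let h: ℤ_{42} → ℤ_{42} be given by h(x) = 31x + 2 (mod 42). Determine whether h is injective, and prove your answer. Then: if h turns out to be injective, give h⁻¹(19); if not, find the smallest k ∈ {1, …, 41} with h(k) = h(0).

Suppose h(a) = h(b) in ℤ_{42}. Then 31a + 2 ≡ 31b + 2 (mod 42), thus 31(a − b) ≡ 0 (mod 42).
Since gcd(31, 42) = 1, 31 is invertible modulo 42, therefore a − b ≡ 0 (mod 42), i.e. a = b.
So h is injective.
We now compute 31⁻¹ mod 42 explicitly. Euclid's algorithm: 42 = 1·31 + 11, 31 = 2·11 + 9, 11 = 1·9 + 2, 9 = 4·2 + 1; back-substituting gives 1 = 19·31 − 14·42, so 31⁻¹ ≡ 19 (mod 42).
Since h is injective, we find h⁻¹(19): we need 31x ≡ 19 − 2 ≡ 17 (mod 42). Using 31⁻¹ = 19: x ≡ 19·17 = 323 = 7·42 + 29, so x = 29.
Check: h(29) = 31·29 + 2 = 901 = 21·42 + 19 ≡ 19 (mod 42).

29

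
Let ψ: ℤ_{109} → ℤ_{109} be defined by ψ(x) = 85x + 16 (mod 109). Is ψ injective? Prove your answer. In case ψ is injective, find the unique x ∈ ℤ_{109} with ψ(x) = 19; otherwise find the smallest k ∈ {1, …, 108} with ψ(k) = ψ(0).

Recall: ψ is injective if ψ(x_1) = ψ(x_2) implies x_1 = x_2.
Suppose ψ(x_1) = ψ(x_2) in ℤ_{109}. Then 85x_1 + 16 ≡ 85x_2 + 16 (mod 109), therefore 85(x_1 − x_2) ≡ 0 (mod 109).
Since gcd(85, 109) = 1, 85 is invertible modulo 109, so x_1 − x_2 ≡ 0 (mod 109), i.e. x_1 = x_2.
Thus ψ is injective.
We now compute 85⁻¹ mod 109 explicitly. Euclid's algorithm: 109 = 1·85 + 24, 85 = 3·24 + 13, 24 = 1·13 + 11, 13 = 1·11 + 2, 11 = 5·2 + 1; back-substituting gives 1 = 59·85 − 46·109, so 85⁻¹ ≡ 59 (mod 109).
Since ψ is injective, we compute ψ⁻¹(19): solve 85x + 16 ≡ 19 (mod 109), i.e. 85x ≡ 3 (mod 109).
Multiplying by 85⁻¹ = 59 gives x ≡ 59·3 = 177 = 1·109 + 68 ≡ 68 (mod 109).
Check: ψ(68) = 85·68 + 16 = 5796 = 53·109 + 19 ≡ 19 (mod 109).

68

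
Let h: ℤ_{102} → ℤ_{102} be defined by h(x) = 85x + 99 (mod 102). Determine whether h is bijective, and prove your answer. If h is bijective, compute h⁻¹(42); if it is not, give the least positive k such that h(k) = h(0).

6

We have gcd(85, 102) = 17 > 1. Taking s = 0 and t = 6: h(0) = 99 and h(6) = 85·6 + 99 = 609 ≡ 99 (mod 102).
So h(0) = h(6) while 0 ≠ 6, so h is not injective, hence not bijective.
Since h is not bijective, we find the least positive k with h(k) = h(0): this means 85k ≡ 0 (mod 102), i.e. 102 ∣ 85k. Since gcd(85, 102) = 17, dividing through by 17 this holds exactly when 6 ∣ 5k, and as gcd(5, 6) = 1, exactly when 6 ∣ k.
The smallest positive such k is 6.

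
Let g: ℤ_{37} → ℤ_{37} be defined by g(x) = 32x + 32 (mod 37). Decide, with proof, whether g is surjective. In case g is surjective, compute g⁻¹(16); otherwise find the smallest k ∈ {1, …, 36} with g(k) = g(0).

18

Since gcd(32, 37) = 1, 32 is invertible modulo 37. Euclid's algorithm: 37 = 1·32 + 5, 32 = 6·5 + 2, 5 = 2·2 + 1; back-substituting gives 1 = 22·32 − 19·37, so 32⁻¹ ≡ 22 (mod 37).
For any y ∈ ℤ_{37}, x = 22(y − 32) mod 37 satisfies g(x) = 32·22(y − 32) + 32 ≡ y (since 32·22 ≡ 1 mod 37). So every y has a preimage.
Hence g is surjective.
Since g is surjective, we compute g⁻¹(16): solve 32x + 32 ≡ 16 (mod 37), i.e. 32x ≡ 21 (mod 37).
Multiplying by 32⁻¹ = 22 gives x ≡ 22·21 = 462 = 12·37 + 18 ≡ 18 (mod 37).
Check: g(18) = 32·18 + 32 = 608 = 16·37 + 16 ≡ 16 (mod 37).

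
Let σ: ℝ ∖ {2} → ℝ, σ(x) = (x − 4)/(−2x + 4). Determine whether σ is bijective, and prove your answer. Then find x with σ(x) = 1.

8/3

If σ(x) = −1/2, cross-multiplying gives −2(x − 4) = 1(−2x + 4), which simplifies to 8 = 4 — false.  So −1/2 has no preimage and σ is not surjective.
Therefore σ is not bijective.
Solving σ(x) = 1: cross-multiplying gives x − 4 = 1(−2x + 4), which rearranges to 3x = 8, so x = 8/3.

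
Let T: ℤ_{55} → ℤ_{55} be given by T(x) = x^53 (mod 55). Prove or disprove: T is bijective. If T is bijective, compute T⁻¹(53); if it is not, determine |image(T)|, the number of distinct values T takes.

48

Computing x^53 mod 55 for each x (by repeated squaring, reducing mod 55 at every step), the values T(0), T(1), …, T(54) are: 0, 1, 52, 38, 9, 15, 51, 2, 28, 14, 10, 11, 12, 8, 49, 20, 26, 7, 13, 39, 25, 21, 22, 23, 19, 5, 31, 37, 18, 24, 50, 36, 32, 33, 34, 30, 16, 42, 48, 29, 35, 6, 47, 43, 44, 45, 41, 27, 53, 4, 40, 46, 17, 3, 54.
Every element of ℤ_{55} appears exactly once in this list, so T is a bijection, and in particular bijective.
Since T is bijective, we read off the preimage of 53 from the same table: T(48) = 53, so T⁻¹(53) = 48.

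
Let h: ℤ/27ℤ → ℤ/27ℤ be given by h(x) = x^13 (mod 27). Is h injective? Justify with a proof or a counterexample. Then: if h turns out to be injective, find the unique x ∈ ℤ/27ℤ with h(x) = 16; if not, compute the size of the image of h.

19

h(0) = 0^13 = 0.
h(3): Repeated squaring mod 27: 3^1 ≡ 3, 3^2 ≡ 3² = 9, 3^4 ≡ 9² = 81 ≡ 0, 3^8 ≡ 0² = 0. Since 13 = 8 + 4 + 1, 3^13 ≡ 0·0·3: 0·0 = 0, then 0·3 = 0. So 3^13 ≡ 0 (mod 27).
So h(0) = h(3) = 0 while 0 ≠ 3, hence h is not injective.
Since h is not injective, we determine |image(h)|. Computing x^13 mod 27 for each x (by repeated squaring, reducing mod 27 at every step), the values h(0), h(1), …, h(26) are: 0, 1, 11, 0, 13, 23, 0, 25, 8, 0, 10, 20, 0, 22, 5, 0, 7, 17, 0, 19, 2, 0, 4, 14, 0, 16, 26.
The distinct values are {0, 1, 2, 4, 5, 7, 8, 10, 11, 13, 14, 16, 17, 19, 20, 22, 23, 25, 26}; there are 19 of them.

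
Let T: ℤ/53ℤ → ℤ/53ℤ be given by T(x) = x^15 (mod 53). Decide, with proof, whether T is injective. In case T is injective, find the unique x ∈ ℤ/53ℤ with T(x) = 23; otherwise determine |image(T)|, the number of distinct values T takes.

Since 53 is prime, the nonzero elements of ℤ/53ℤ form a cyclic group of order 52.
As gcd(15, 52) = 1, raising to the 15th power is a bijection on this group: if a^15 ≡ b^15 then (ab^{−1})^15 = 1, and the only element of order dividing gcd(15, 52) = 1 is 1, so a = b.
With T(0) = 0 this makes T injective on all of ℤ/53ℤ, hence bijective (finite equal-size domain and codomain). In particular T is injective.
Since T is injective, we find the preimage of 23. The inverse of x ↦ x^15 on (ℤ/53ℤ)^× is x ↦ x^7, because 15·7 = 105 = 2·52 + 1 ≡ 1 (mod 52) and x^{52} = 1 for x ≠ 0 (Fermat). So T⁻¹(23) = 23^7 mod 53.
Repeated squaring mod 53: 23^1 ≡ 23, 23^2 ≡ 23² = 529 ≡ 52, 23^4 ≡ 52² = 2704 ≡ 1. Since 7 = 4 + 2 + 1, 23^7 ≡ 1·52·23: 1·52 = 52, then 52·23 = 1196 ≡ 30. So 23^7 ≡ 30 (mod 53).
Hence T⁻¹(23) = 30.

30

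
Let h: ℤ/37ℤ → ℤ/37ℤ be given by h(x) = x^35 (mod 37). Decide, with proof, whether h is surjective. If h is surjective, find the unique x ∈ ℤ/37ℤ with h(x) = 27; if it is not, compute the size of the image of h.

Since 37 is prime, the nonzero elements of ℤ/37ℤ form a cyclic group of order 36.
As gcd(35, 36) = 1, raising to the 35th power is a bijection on this group: if s^35 ≡ t^35 then (st^{−1})^35 = 1, and the only element of order dividing gcd(35, 36) = 1 is 1, so s = t.
With h(0) = 0 this makes h injective on all of ℤ/37ℤ, hence bijective (finite equal-size domain and codomain). In particular h is surjective.
Since h is surjective, we find the preimage of 27. The inverse of x ↦ x^35 on (ℤ/37ℤ)^× is x ↦ x^35, because 35·35 = 1225 = 34·36 + 1 ≡ 1 (mod 36) and x^{36} = 1 for x ≠ 0 (Fermat). So h⁻¹(27) = 27^35 mod 37.
Repeated squaring mod 37: 27^1 ≡ 27, 27^2 ≡ 27² = 729 ≡ 26, 27^4 ≡ 26² = 676 ≡ 10, 27^8 ≡ 10² = 100 ≡ 26, 27^16 ≡ 26² = 676 ≡ 10, 27^32 ≡ 10² = 100 ≡ 26. Since 35 = 32 + 2 + 1, 27^35 ≡ 26·26·27: 26·26 = 676 ≡ 10, then 10·27 = 270 ≡ 11. So 27^35 ≡ 11 (mod 37).
Hence h⁻¹(27) = 11.

11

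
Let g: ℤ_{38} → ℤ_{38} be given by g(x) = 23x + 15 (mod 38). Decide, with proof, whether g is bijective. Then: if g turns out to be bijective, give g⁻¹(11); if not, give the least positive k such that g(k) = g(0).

18

Recall that g is injective if g(x_1) = g(x_2) implies x_1 = x_2.
If g(x_1) = g(x_2), then 23x_1 ≡ 23x_2 (mod 38). Because gcd(23, 38) = 1, we may cancel 23 to get x_1 ≡ x_2 (mod 38).
We now compute 23⁻¹ mod 38 explicitly. Euclid's algorithm: 38 = 1·23 + 15, 23 = 1·15 + 8, 15 = 1·8 + 7, 8 = 1·7 + 1; back-substituting gives 1 = 5·23 − 3·38, so 23⁻¹ ≡ 5 (mod 38).
For any y ∈ ℤ_{38}, x = 5(y − 15) mod 38 satisfies g(x) = 23·5(y − 15) + 15 ≡ y (since 23·5 ≡ 1 mod 38). So every y has a preimage.
Thus g is bijective.
Since g is bijective, we compute g⁻¹(11): solve 23x + 15 ≡ 11 (mod 38), i.e. 23x ≡ 34 (mod 38).
Multiplying by 23⁻¹ = 5 gives x ≡ 5·34 = 170 = 4·38 + 18 ≡ 18 (mod 38).
Check: g(18) = 23·18 + 15 = 429 = 11·38 + 11 ≡ 11 (mod 38).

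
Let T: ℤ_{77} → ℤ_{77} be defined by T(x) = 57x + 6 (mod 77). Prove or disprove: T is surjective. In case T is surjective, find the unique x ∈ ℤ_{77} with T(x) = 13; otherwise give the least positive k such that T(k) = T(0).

42

Since gcd(57, 77) = 1, 57 is invertible modulo 77. Euclid's algorithm: 77 = 1·57 + 20, 57 = 2·20 + 17, 20 = 1·17 + 3, 17 = 5·3 + 2, 3 = 1·2 + 1; back-substituting gives 1 = 50·57 − 37·77, so 57⁻¹ ≡ 50 (mod 77).
Then y ↦ 50(y − 6) is a two-sided inverse to T, so every y ∈ ℤ_{77} has a preimage.
Thus T is surjective.
Since T is surjective, we compute T⁻¹(13): solve 57x + 6 ≡ 13 (mod 77), i.e. 57x ≡ 7 (mod 77).
Multiplying by 57⁻¹ = 50 gives x ≡ 50·7 = 350 = 4·77 + 42 ≡ 42 (mod 77).
Check: T(42) = 57·42 + 6 = 2400 = 31·77 + 13 ≡ 13 (mod 77).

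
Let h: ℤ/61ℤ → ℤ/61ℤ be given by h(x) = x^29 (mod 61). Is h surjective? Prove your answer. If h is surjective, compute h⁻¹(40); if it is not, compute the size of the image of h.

32

Since 61 is prime, the nonzero elements of ℤ/61ℤ form a cyclic group of order 60.
As gcd(29, 60) = 1, raising to the 29th power is a bijection on this group: if u^29 ≡ v^29 then (uv^{−1})^29 = 1, and the only element of order dividing gcd(29, 60) = 1 is 1, so u = v.
With h(0) = 0 this makes h injective on all of ℤ/61ℤ, hence bijective (finite equal-size domain and codomain). In particular h is surjective.
Since h is surjective, we find the preimage of 40. The inverse of x ↦ x^29 on (ℤ/61ℤ)^× is x ↦ x^29, because 29·29 = 841 = 14·60 + 1 ≡ 1 (mod 60) and x^{60} = 1 for x ≠ 0 (Fermat). So h⁻¹(40) = 40^29 mod 61.
Repeated squaring mod 61: 40^1 ≡ 40, 40^2 ≡ 40² = 1600 ≡ 14, 40^4 ≡ 14² = 196 ≡ 13, 40^8 ≡ 13² = 169 ≡ 47, 40^16 ≡ 47² = 2209 ≡ 13. Since 29 = 16 + 8 + 4 + 1, 40^29 ≡ 13·47·13·40: 13·47 = 611 ≡ 1, then 1·13 = 13, then 13·40 = 520 ≡ 32. So 40^29 ≡ 32 (mod 61).
Hence h⁻¹(40) = 32.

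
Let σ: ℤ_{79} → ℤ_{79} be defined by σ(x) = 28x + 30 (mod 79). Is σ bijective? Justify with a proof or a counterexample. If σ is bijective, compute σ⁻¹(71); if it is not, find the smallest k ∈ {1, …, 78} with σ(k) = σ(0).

72

Recall: σ is injective when σ(u) = σ(v) forces u = v.
If σ(u) = σ(v), then 28u ≡ 28v (mod 79). Because gcd(28, 79) = 1, we may cancel 28 to get u ≡ v (mod 79).
We now compute 28⁻¹ mod 79 explicitly. Euclid's algorithm: 79 = 2·28 + 23, 28 = 1·23 + 5, 23 = 4·5 + 3, 5 = 1·3 + 2, 3 = 1·2 + 1; back-substituting gives 1 = 48·28 − 17·79, so 28⁻¹ ≡ 48 (mod 79).
Then y ↦ 48(y − 30) is a two-sided inverse to σ, so every y ∈ ℤ_{79} has a preimage.
Therefore σ is bijective.
Since σ is bijective, we compute σ⁻¹(71): solve 28x + 30 ≡ 71 (mod 79), i.e. 28x ≡ 41 (mod 79).
Multiplying by 28⁻¹ = 48 gives x ≡ 48·41 = 1968 = 24·79 + 72 ≡ 72 (mod 79).
Check: σ(72) = 28·72 + 30 = 2046 = 25·79 + 71 ≡ 71 (mod 79).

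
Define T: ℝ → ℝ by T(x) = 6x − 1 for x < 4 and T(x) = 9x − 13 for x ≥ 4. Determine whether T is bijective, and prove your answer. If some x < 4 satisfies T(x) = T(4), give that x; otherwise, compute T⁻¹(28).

41/9

Both pieces are strictly increasing (slopes 6 and 9), so each is injective on its own interval.
The left piece maps (−∞, 4) onto (−∞, 23); the right piece maps [4, ∞) onto [23, ∞).
Since 23 = 23, the images partition ℝ: T is injective and surjective, hence bijective.
Because the two images are disjoint, no x < 4 has T(x) = T(4), so we compute T⁻¹(28): 28 lies in [23, ∞), so solve 9x − 13 = 28: x = (28 + 13)/9 = 41/9.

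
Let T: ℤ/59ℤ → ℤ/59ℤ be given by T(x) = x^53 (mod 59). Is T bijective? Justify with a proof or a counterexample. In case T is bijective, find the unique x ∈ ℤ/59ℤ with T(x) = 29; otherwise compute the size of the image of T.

5

Since 59 is prime, the nonzero elements of ℤ/59ℤ form a cyclic group of order 58.
As gcd(53, 58) = 1, raising to the 53rd power is a bijection on this group: if s^53 ≡ t^53 then (st^{−1})^53 = 1, and the only element of order dividing gcd(53, 58) = 1 is 1, so s = t.
With T(0) = 0 this makes T injective on all of ℤ/59ℤ, hence bijective (finite equal-size domain and codomain). In particular T is bijective.
Since T is bijective, we find the preimage of 29. The inverse of x ↦ x^53 on (ℤ/59ℤ)^× is x ↦ x^23, because 53·23 = 1219 = 21·58 + 1 ≡ 1 (mod 58) and x^{58} = 1 for x ≠ 0 (Fermat). So T⁻¹(29) = 29^23 mod 59.
Repeated squaring mod 59: 29^1 ≡ 29, 29^2 ≡ 29² = 841 ≡ 15, 29^4 ≡ 15² = 225 ≡ 48, 29^8 ≡ 48² = 2304 ≡ 3, 29^16 ≡ 3² = 9. Since 23 = 16 + 4 + 2 + 1, 29^23 ≡ 9·48·15·29: 9·48 = 432 ≡ 19, then 19·15 = 285 ≡ 49, then 49·29 = 1421 ≡ 5. So 29^23 ≡ 5 (mod 59).
Hence T⁻¹(29) = 5.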